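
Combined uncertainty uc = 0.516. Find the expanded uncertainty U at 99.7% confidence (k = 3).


U = k * uc
U = 3 * 0.516
U = 1.5480

1.5480


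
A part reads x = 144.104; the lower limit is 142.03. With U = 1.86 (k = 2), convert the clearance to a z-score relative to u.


u = U / k = 1.86 / 2 = 0.93
margin = |LSL - x| = |142.03 - 144.104| = 2.074
z = margin / u = 2.074 / 0.93
z = 2.2301

2.2301


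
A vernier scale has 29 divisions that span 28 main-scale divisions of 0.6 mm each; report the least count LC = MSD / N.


LC = MSD / n_div
= 0.6 / 29
= 0.0207

0.0207


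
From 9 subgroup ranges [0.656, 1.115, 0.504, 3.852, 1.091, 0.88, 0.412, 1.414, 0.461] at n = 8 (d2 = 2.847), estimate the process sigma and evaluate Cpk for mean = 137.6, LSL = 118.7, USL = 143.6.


R_bar = (0.656 + 1.115 + 0.504 + 3.852 + 1.091 + 0.88 + 0.412 + 1.414 + 0.461) / 9 = 1.1538889
sigma = R_bar / d2 = 1.1538889 / 2.847 = 0.40529993
Cp = (USL - LSL)/(6*sigma) = (143.6 - 118.7)/(6*0.40529993) = 10.2393
Cpu = (143.6 - 137.6)/(3*0.40529993) = 4.9346
Cpl = (137.6 - 118.7)/(3*0.40529993) = 15.5440
Cpk = min(Cpu, Cpl) = 4.9346

4.9346


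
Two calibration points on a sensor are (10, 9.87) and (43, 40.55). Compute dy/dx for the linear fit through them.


slope = (y2 - y1) / (x2 - x1)
= (40.55 - 9.87) / (43 - 10)
= 30.6800 / 33
= 0.9297

0.9297


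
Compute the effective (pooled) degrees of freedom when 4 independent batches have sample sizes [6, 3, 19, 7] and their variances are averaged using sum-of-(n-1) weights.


nu = sum_i (n_i - 1)
nu = ((6 - 1) + (3 - 1) + (19 - 1) + (7 - 1))
nu = 5 + 2 + 18 + 6
nu = 31

31


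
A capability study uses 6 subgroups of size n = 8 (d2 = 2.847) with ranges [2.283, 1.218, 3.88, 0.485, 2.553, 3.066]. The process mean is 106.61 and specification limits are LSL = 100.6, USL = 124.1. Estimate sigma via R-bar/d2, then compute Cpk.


R_bar = (2.283 + 1.218 + 3.88 + 0.485 + 2.553 + 3.066) / 6 = 2.2475
sigma = R_bar / d2 = 2.2475 / 2.847 = 0.78942747
Cp = (USL - LSL)/(6*sigma) = (124.1 - 100.6)/(6*0.78942747) = 4.9614
Cpu = (124.1 - 106.61)/(3*0.78942747) = 7.3851
Cpl = (106.61 - 100.6)/(3*0.78942747) = 2.5377
Cpk = min(Cpu, Cpl) = 2.5377

2.5377


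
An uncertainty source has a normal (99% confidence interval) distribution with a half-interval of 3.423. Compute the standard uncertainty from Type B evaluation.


u_B = half_width / 2.576
u_B = 3.423 / 2.576
u_B = 1.3288

1.3288


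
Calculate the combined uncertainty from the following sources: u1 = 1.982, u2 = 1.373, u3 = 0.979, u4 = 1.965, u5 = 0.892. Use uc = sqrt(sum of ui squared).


uc = sqrt(1.982^2 + 1.373^2 + 0.979^2 + 1.965^2 + 0.892^2)
uc = sqrt(11.428783)
uc = 3.3806

3.3806


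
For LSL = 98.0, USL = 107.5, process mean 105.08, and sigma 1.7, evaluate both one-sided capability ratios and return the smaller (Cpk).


Cpu = (USL - mean) / (3*sigma) = (107.5 - 105.08) / (3*1.7) = 0.4745
Cpl = (mean - LSL) / (3*sigma) = (105.08 - 98.0) / (3*1.7) = 1.3882
Cpk = min(Cpu, Cpl) = 0.4745

0.4745


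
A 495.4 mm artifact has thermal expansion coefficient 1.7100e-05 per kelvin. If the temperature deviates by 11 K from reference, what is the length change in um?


dL = L * alpha * dT
= 495.4 * 1.7100e-05 * 11
= 0.0931847 mm
dL_um = 0.0931847 * 1000 = 93.1847 um

93.1847


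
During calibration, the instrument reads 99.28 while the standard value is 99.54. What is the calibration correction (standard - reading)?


Correction = standard - reading
= 99.54 - 99.28
= 0.2600

0.2600


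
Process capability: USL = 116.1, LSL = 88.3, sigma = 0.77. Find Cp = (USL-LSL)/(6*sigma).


Cp = (USL - LSL) / (6 * sigma)
= (116.1 - 88.3) / (6 * 0.77)
= 27.8000 / 4.6200
= 6.0173

6.0173


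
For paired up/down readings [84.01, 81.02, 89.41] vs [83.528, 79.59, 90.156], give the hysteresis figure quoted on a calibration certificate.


|84.01 - 83.528| = 0.4820
|81.02 - 79.59| = 1.4300
|89.41 - 90.156| = 0.7460
hysteresis = max(diffs) = 1.4300

1.4300


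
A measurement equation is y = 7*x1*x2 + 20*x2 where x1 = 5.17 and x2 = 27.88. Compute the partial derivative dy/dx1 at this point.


y = 7*x1*x2 + 20*x2
dy/dx1 = 7*x2
Evaluate at x2 = 27.88: c1 = 7 * 27.88
c1 = 195.1600

195.1600


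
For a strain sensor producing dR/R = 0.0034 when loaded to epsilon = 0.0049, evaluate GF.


GF = (dR/R) / epsilon
= 0.0034 / 0.0049
= 0.6939

0.6939


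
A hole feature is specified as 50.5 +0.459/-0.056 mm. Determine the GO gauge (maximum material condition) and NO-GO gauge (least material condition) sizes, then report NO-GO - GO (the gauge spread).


GO = nominal - lower_tol (smallest hole = maximum material condition)
GO = 50.5 - 0.056 = 50.444
NO-GO = nominal + upper_tol (largest hole = least material condition)
NO-GO = 50.5 + 0.459 = 50.959
spread = NO-GO - GO = 50.959 - 50.444 = 0.5150

0.5150


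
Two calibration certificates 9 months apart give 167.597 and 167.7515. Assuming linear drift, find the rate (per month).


rate = (v2 - v1) / months
= (167.7515 - 167.597) / 9
= 0.1545 / 9
= 0.0172

0.0172


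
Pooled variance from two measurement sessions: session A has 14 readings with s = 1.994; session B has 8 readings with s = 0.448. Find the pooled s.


s_p = sqrt(((n1-1)*s1^2 + (n2-1)*s2^2) / (n1+n2-2))
numerator = (14-1)*1.994^2 + (8-1)*0.448^2 = 51.688468 + 1.404928 = 53.093396
denominator = 14 + 8 - 2 = 20
s_p^2 = 53.093396 / 20 = 2.6546698
s_p = sqrt(2.6546698) = 1.6293

1.6293


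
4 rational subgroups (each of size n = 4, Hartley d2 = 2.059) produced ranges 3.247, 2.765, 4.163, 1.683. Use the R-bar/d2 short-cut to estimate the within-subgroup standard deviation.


R_bar = (3.247 + 2.765 + 4.163 + 1.683) / 4
R_bar = 11.858 / 4 = 2.9645
sigma_hat = R_bar / d2 = 2.9645 / 2.059 = 1.4398

1.4398


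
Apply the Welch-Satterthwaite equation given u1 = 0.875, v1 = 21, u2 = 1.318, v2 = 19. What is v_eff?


uc = sqrt(u1^2 + u2^2) = sqrt(0.875^2 + 1.318^2) = 1.5820079
v_eff = uc^4 / (u1^4/v1 + u2^4/v2)
= 1.5820079^4 / (0.875^4/21 + 1.318^4/19)
= 6.2637525 / 0.18673445
v_eff = 33.5436

33.5436


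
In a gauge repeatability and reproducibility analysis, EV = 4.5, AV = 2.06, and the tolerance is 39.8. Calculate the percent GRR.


GRR = sqrt(EV^2 + AV^2) = sqrt(4.5^2 + 2.06^2) = 4.9491009
%GRR = GRR / tol * 100 = 4.9491009 / 39.8 * 100
%GRR = 12.4349

12.4349


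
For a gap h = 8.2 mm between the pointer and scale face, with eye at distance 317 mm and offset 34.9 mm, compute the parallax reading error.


error = h * offset / d
= 8.2 * 34.9 / 317
= 0.9028

0.9028


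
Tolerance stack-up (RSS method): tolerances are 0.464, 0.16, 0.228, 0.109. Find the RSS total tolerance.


RSS = sqrt(0.464^2 + 0.16^2 + 0.228^2 + 0.109^2)
= sqrt(0.304761)
= 0.5521

0.5521


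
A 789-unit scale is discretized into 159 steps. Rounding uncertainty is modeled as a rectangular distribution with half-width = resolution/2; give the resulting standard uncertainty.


resolution = range / divisions
resolution = 789 / 159 = 4.9622642
u_res = resolution / (2*sqrt(3))
u_res = 4.9622642 / 3.4641016
u_res = 1.4325

1.4325


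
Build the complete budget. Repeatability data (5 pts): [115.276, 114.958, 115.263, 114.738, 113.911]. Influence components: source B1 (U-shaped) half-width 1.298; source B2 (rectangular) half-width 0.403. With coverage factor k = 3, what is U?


mean = (115.276 + 114.958 + 115.263 + 114.738 + 113.911) / 5 = 114.8292
s = sqrt(sum((x - mean)^2)/(n-1)) = 0.56031482
u_A = s / sqrt(n) = 0.56031482 / sqrt(5) = 0.25058041
u_B1 = 1.298 / sqrt(2) = 0.9178246
u_B2 = 0.403 / sqrt(3) = 0.23267216
uc = sqrt(0.25058041^2 + 0.9178246^2 + 0.23267216^2) = 0.97945335
U = k * uc = 3 * 0.97945335
U = 2.9384

2.9384


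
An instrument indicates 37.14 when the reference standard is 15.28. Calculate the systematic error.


Systematic error = measured - true
= 37.14 - 15.28
= 21.8600

21.8600


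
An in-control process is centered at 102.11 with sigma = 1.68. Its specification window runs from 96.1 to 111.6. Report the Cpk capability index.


Cpu = (USL - mean) / (3*sigma) = (111.6 - 102.11) / (3*1.68) = 1.8829
Cpl = (mean - LSL) / (3*sigma) = (102.11 - 96.1) / (3*1.68) = 1.1925
Cpk = min(Cpu, Cpl) = 1.1925

1.1925


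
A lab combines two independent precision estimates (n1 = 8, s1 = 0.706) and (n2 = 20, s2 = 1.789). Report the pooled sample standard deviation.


s_p = sqrt(((n1-1)*s1^2 + (n2-1)*s2^2) / (n1+n2-2))
numerator = (8-1)*0.706^2 + (20-1)*1.789^2 = 3.489052 + 60.809899 = 64.298951
denominator = 8 + 20 - 2 = 26
s_p^2 = 64.298951 / 26 = 2.4730366
s_p = sqrt(2.4730366) = 1.5726

1.5726


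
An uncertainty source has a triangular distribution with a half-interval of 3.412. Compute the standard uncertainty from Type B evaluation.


u_B = half_width / sqrt(6)
u_B = 3.412 / 2.4494897
u_B = 1.3929

1.3929


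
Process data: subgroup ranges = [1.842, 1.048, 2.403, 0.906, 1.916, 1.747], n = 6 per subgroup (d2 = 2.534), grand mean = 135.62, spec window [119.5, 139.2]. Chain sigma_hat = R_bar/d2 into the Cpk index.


R_bar = (1.842 + 1.048 + 2.403 + 0.906 + 1.916 + 1.747) / 6 = 1.6436667
sigma = R_bar / d2 = 1.6436667 / 2.534 = 0.64864511
Cp = (USL - LSL)/(6*sigma) = (139.2 - 119.5)/(6*0.64864511) = 5.0618
Cpu = (139.2 - 135.62)/(3*0.64864511) = 1.8397
Cpl = (135.62 - 119.5)/(3*0.64864511) = 8.2839
Cpk = min(Cpu, Cpl) = 1.8397

1.8397


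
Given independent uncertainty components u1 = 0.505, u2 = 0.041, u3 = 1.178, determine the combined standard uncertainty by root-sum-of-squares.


uc = sqrt(0.505^2 + 0.041^2 + 1.178^2)
uc = sqrt(1.64439)
uc = 1.2823

1.2823


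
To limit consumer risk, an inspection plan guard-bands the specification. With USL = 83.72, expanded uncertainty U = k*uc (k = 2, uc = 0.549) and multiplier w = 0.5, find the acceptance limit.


U = k * uc = 2 * 0.549 = 1.098
guard band g = w * U = 0.5 * 1.098 = 0.549
AL = USL - g = 83.72 - 0.549
AL = 83.1710

83.1710


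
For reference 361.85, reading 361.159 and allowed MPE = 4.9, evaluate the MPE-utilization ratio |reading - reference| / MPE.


e = indication - reference = 361.159 - 361.85 = -0.6910
|e| = 0.6910
ratio = |e| / MPE = 0.6910 / 4.9
ratio = 0.1410

0.1410


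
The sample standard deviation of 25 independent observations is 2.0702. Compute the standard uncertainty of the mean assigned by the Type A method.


u_A = s / sqrt(n)
u_A = 2.0702 / sqrt(25)
u_A = 2.0702 / 5
u_A = 0.4140

0.4140


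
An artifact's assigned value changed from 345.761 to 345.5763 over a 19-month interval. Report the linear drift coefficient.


rate = (v2 - v1) / months
= (345.5763 - 345.761) / 19
= -0.1847 / 19
= -0.0097

-0.0097


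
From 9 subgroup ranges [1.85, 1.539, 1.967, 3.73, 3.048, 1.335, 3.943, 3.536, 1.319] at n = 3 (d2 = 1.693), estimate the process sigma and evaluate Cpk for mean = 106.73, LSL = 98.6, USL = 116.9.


R_bar = (1.85 + 1.539 + 1.967 + 3.73 + 3.048 + 1.335 + 3.943 + 3.536 + 1.319) / 9 = 2.4741111
sigma = R_bar / d2 = 2.4741111 / 1.693 = 1.4613769
Cp = (USL - LSL)/(6*sigma) = (116.9 - 98.6)/(6*1.4613769) = 2.0871
Cpu = (116.9 - 106.73)/(3*1.4613769) = 2.3197
Cpl = (106.73 - 98.6)/(3*1.4613769) = 1.8544
Cpk = min(Cpu, Cpl) = 1.8544

1.8544


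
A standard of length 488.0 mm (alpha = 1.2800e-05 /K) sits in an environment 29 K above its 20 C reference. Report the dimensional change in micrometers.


dL = L * alpha * dT
= 488.0 * 1.2800e-05 * 29
= 0.1811456 mm
dL_um = 0.1811456 * 1000 = 181.1456 um

181.1456


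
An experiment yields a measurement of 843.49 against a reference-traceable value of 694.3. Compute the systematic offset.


Systematic error = measured - true
= 843.49 - 694.3
= 149.1900

149.1900


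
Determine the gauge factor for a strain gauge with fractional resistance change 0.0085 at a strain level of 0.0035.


GF = (dR/R) / epsilon
= 0.0085 / 0.0035
= 2.4286

2.4286


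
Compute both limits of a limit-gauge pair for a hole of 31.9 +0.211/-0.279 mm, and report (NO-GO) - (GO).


GO = nominal - lower_tol (smallest hole = maximum material condition)
GO = 31.9 - 0.279 = 31.621
NO-GO = nominal + upper_tol (largest hole = least material condition)
NO-GO = 31.9 + 0.211 = 32.111
spread = NO-GO - GO = 32.111 - 31.621 = 0.4900

0.4900


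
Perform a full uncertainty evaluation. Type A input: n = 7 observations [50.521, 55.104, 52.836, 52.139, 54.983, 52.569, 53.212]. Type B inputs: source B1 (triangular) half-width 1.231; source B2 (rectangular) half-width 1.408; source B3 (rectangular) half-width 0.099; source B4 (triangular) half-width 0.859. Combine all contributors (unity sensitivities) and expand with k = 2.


mean = (50.521 + 55.104 + 52.836 + 52.139 + 54.983 + 52.569 + 53.212) / 7 = 53.052
s = sqrt(sum((x - mean)^2)/(n-1)) = 1.6064734
u_A = s / sqrt(n) = 1.6064734 / sqrt(7) = 0.60718987
u_B1 = 1.231 / sqrt(6) = 0.50255365
u_B2 = 1.408 / sqrt(3) = 0.81290918
u_B3 = 0.099 / sqrt(3) = 0.057157677
u_B4 = 0.859 / sqrt(6) = 0.35068528
uc = sqrt(0.60718987^2 + 0.50255365^2 + 0.81290918^2 + 0.057157677^2 + 0.35068528^2) = 1.1867216
U = k * uc = 2 * 1.1867216
U = 2.3734

2.3734


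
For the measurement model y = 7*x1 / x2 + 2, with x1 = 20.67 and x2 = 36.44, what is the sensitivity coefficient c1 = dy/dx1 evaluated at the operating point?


y = 7*x1 / x2 + 2
dy/dx1 = 7/x2
Evaluate at x2 = 36.44: c1 = 7 / 36.44
c1 = 0.1921

0.1921


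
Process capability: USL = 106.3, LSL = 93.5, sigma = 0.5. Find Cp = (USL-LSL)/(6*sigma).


Cp = (USL - LSL) / (6 * sigma)
= (106.3 - 93.5) / (6 * 0.5)
= 12.8000 / 3.0000
= 4.2667

4.2667


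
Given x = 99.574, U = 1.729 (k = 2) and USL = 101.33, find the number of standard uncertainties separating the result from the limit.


u = U / k = 1.729 / 2 = 0.8645
margin = |USL - x| = |101.33 - 99.574| = 1.756
z = margin / u = 1.756 / 0.8645
z = 2.0312

2.0312


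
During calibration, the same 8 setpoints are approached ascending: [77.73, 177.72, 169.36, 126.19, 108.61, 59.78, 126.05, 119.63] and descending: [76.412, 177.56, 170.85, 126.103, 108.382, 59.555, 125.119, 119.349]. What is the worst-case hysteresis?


|77.73 - 76.412| = 1.3180
|177.72 - 177.56| = 0.1600
|169.36 - 170.85| = 1.4900
|126.19 - 126.103| = 0.0870
|108.61 - 108.382| = 0.2280
|59.78 - 59.555| = 0.2250
|126.05 - 125.119| = 0.9310
|119.63 - 119.349| = 0.2810
hysteresis = max(diffs) = 1.4900

1.4900


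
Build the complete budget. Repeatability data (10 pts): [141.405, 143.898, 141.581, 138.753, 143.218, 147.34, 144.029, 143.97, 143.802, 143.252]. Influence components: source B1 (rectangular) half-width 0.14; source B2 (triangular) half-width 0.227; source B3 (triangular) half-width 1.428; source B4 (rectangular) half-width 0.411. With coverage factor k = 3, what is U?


mean = (141.405 + 143.898 + 141.581 + 138.753 + 143.218 + 147.34 + 144.029 + 143.97 + 143.802 + 143.252) / 10 = 143.1248
s = sqrt(sum((x - mean)^2)/(n-1)) = 2.2319603
u_A = s / sqrt(n) = 2.2319603 / sqrt(10) = 0.70580782
u_B1 = 0.14 / sqrt(3) = 0.080829038
u_B2 = 0.227 / sqrt(6) = 0.092672362
u_B3 = 1.428 / sqrt(6) = 0.58297856
u_B4 = 0.411 / sqrt(3) = 0.23729096
uc = sqrt(0.70580782^2 + 0.080829038^2 + 0.092672362^2 + 0.58297856^2 + 0.23729096^2) = 0.95365464
U = k * uc = 3 * 0.95365464
U = 2.8610

2.8610


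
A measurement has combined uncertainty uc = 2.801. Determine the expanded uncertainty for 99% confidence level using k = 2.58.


U = k * uc
U = 2.58 * 2.801
U = 7.2266

7.2266


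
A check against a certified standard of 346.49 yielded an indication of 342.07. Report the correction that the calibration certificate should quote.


Correction = standard - reading
= 346.49 - 342.07
= 4.4200

4.4200


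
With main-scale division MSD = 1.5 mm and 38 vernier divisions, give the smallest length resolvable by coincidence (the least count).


LC = MSD / n_div
= 1.5 / 38
= 0.0395

0.0395


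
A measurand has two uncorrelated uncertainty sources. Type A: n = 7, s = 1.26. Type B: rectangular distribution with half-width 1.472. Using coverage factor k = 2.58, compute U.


u_A = s / sqrt(n) = 1.26 / sqrt(7) = 0.47623524
u_B = half_width / sqrt(3) = 1.472 / sqrt(3) = 0.8498596
uc = sqrt(u_A^2 + u_B^2) = sqrt(0.47623524^2 + 0.8498596^2) = 0.97419779
U = k * uc = 2.58 * 0.97419779
U = 2.5134

2.5134


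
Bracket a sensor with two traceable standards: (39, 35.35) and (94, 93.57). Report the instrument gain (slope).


slope = (y2 - y1) / (x2 - x1)
= (93.57 - 35.35) / (94 - 39)
= 58.2200 / 55
= 1.0585

1.0585


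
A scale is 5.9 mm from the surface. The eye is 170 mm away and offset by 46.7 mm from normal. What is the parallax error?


error = h * offset / d
= 5.9 * 46.7 / 170
= 1.6208

1.6208


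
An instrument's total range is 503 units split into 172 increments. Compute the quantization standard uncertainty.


resolution = range / divisions
resolution = 503 / 172 = 2.9244186
u_res = resolution / (2*sqrt(3))
u_res = 2.9244186 / 3.4641016
u_res = 0.8442

0.8442


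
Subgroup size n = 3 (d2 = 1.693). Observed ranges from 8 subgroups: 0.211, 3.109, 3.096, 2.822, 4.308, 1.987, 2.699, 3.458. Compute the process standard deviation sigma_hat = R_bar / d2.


R_bar = (0.211 + 3.109 + 3.096 + 2.822 + 4.308 + 1.987 + 2.699 + 3.458) / 8
R_bar = 21.69 / 8 = 2.71125
sigma_hat = R_bar / d2 = 2.71125 / 1.693 = 1.6014

1.6014


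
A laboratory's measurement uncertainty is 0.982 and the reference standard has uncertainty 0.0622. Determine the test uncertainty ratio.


TUR = u_lab / u_ref
= 0.982 / 0.0622
= 15.7878

15.7878


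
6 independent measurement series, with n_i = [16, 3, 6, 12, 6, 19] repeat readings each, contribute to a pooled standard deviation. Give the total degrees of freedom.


nu = sum_i (n_i - 1)
nu = ((16 - 1) + (3 - 1) + (6 - 1) + (12 - 1) + (6 - 1) + (19 - 1))
nu = 15 + 2 + 5 + 11 + 5 + 18
nu = 56

56


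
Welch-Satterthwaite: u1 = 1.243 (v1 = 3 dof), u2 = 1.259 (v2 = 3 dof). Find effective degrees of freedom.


uc = sqrt(u1^2 + u2^2) = sqrt(1.243^2 + 1.259^2) = 1.7692173
v_eff = uc^4 / (u1^4/v1 + u2^4/v2)
= 1.7692173^4 / (1.243^4/3 + 1.259^4/3)
= 9.7977129 / 1.6332194
v_eff = 5.9990

5.9990


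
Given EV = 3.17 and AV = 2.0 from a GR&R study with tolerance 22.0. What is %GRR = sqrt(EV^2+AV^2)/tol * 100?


GRR = sqrt(EV^2 + AV^2) = sqrt(3.17^2 + 2.0^2) = 3.7481862
%GRR = GRR / tol * 100 = 3.7481862 / 22.0 * 100
%GRR = 17.0372

17.0372


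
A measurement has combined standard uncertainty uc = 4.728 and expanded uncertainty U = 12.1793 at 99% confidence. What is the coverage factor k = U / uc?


k = U / uc
k = 12.1793 / 4.728
k = 2.576

2.576


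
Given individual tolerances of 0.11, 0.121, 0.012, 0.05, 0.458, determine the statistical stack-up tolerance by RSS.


RSS = sqrt(0.11^2 + 0.121^2 + 0.012^2 + 0.05^2 + 0.458^2)
= sqrt(0.239149)
= 0.4890

0.4890


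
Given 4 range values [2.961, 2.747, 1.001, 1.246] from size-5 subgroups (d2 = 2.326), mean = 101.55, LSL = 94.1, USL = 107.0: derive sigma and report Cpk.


R_bar = (2.961 + 2.747 + 1.001 + 1.246) / 4 = 1.98875
sigma = R_bar / d2 = 1.98875 / 2.326 = 0.8550086
Cp = (USL - LSL)/(6*sigma) = (107.0 - 94.1)/(6*0.8550086) = 2.5146
Cpu = (107.0 - 101.55)/(3*0.8550086) = 2.1247
Cpl = (101.55 - 94.1)/(3*0.8550086) = 2.9045
Cpk = min(Cpu, Cpl) = 2.1247

2.1247


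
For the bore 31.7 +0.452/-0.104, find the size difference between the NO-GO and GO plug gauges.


GO = nominal - lower_tol (smallest hole = maximum material condition)
GO = 31.7 - 0.104 = 31.596
NO-GO = nominal + upper_tol (largest hole = least material condition)
NO-GO = 31.7 + 0.452 = 32.152
spread = NO-GO - GO = 32.152 - 31.596 = 0.5560

0.5560


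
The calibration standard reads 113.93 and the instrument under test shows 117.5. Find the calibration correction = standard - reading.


Correction = standard - reading
= 113.93 - 117.5
= -3.5700

-3.5700


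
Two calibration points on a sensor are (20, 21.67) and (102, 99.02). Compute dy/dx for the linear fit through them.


slope = (y2 - y1) / (x2 - x1)
= (99.02 - 21.67) / (102 - 20)
= 77.3500 / 82
= 0.9433

0.9433


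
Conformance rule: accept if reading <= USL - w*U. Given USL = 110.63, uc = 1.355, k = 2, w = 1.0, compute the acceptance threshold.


U = k * uc = 2 * 1.355 = 2.71
guard band g = w * U = 1.0 * 2.71 = 2.71
AL = USL - g = 110.63 - 2.71
AL = 107.9200

107.9200


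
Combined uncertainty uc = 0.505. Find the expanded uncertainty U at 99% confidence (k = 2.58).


U = k * uc
U = 2.58 * 0.505
U = 1.3029

1.3029


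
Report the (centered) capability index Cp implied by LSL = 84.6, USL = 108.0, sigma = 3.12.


Cp = (USL - LSL) / (6 * sigma)
= (108.0 - 84.6) / (6 * 3.12)
= 23.4000 / 18.7200
= 1.2500

1.2500


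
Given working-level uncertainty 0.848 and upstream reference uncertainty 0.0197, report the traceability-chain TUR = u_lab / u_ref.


TUR = u_lab / u_ref
= 0.848 / 0.0197
= 43.0457

43.0457


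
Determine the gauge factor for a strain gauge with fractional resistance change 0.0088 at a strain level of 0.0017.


GF = (dR/R) / epsilon
= 0.0088 / 0.0017
= 5.1765

5.1765


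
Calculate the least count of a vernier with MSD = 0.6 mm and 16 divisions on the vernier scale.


LC = MSD / n_div
= 0.6 / 16
= 0.0375

0.0375


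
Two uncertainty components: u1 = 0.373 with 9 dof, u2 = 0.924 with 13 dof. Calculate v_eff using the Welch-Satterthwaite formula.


uc = sqrt(u1^2 + u2^2) = sqrt(0.373^2 + 0.924^2) = 0.99644619
v_eff = uc^4 / (u1^4/v1 + u2^4/v2)
= 0.99644619^4 / (0.373^4/9 + 0.924^4/13)
= 0.98586036 / 0.058222569
v_eff = 16.9326

16.9326


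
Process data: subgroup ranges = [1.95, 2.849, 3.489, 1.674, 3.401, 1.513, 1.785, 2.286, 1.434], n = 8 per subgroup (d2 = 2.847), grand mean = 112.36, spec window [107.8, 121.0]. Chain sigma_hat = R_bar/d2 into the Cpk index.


R_bar = (1.95 + 2.849 + 3.489 + 1.674 + 3.401 + 1.513 + 1.785 + 2.286 + 1.434) / 9 = 2.2645556
sigma = R_bar / d2 = 2.2645556 / 2.847 = 0.79541819
Cp = (USL - LSL)/(6*sigma) = (121.0 - 107.8)/(6*0.79541819) = 2.7658
Cpu = (121.0 - 112.36)/(3*0.79541819) = 3.6207
Cpl = (112.36 - 107.8)/(3*0.79541819) = 1.9109
Cpk = min(Cpu, Cpl) = 1.9109

1.9109


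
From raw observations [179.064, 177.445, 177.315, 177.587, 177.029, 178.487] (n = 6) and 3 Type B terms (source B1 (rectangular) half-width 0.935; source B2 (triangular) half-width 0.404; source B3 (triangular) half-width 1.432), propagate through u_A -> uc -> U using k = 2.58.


mean = (179.064 + 177.445 + 177.315 + 177.587 + 177.029 + 178.487) / 6 = 177.8211667
s = sqrt(sum((x - mean)^2)/(n-1)) = 0.78333094
u_A = s / sqrt(n) = 0.78333094 / sqrt(6) = 0.31979352
u_B1 = 0.935 / sqrt(3) = 0.5398225
u_B2 = 0.404 / sqrt(6) = 0.16493231
u_B3 = 1.432 / sqrt(6) = 0.58461155
uc = sqrt(0.31979352^2 + 0.5398225^2 + 0.16493231^2 + 0.58461155^2) = 0.87329809
U = k * uc = 2.58 * 0.87329809
U = 2.2531

2.2531


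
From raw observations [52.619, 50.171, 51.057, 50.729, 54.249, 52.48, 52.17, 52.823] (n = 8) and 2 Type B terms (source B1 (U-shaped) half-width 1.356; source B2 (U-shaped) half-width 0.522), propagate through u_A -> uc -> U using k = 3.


mean = (52.619 + 50.171 + 51.057 + 50.729 + 54.249 + 52.48 + 52.17 + 52.823) / 8 = 52.03725
s = sqrt(sum((x - mean)^2)/(n-1)) = 1.3210722
u_A = s / sqrt(n) = 1.3210722 / sqrt(8) = 0.46706956
u_B1 = 1.356 / sqrt(2) = 0.9588368
u_B2 = 0.522 / sqrt(2) = 0.36910974
uc = sqrt(0.46706956^2 + 0.9588368^2 + 0.36910974^2) = 1.1286115
U = k * uc = 3 * 1.1286115
U = 3.3858

3.3858


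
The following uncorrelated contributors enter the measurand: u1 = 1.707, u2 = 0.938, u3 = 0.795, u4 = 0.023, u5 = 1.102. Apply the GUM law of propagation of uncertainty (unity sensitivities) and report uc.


uc = sqrt(1.707^2 + 0.938^2 + 0.795^2 + 0.023^2 + 1.102^2)
uc = sqrt(5.640651)
uc = 2.3750

2.3750


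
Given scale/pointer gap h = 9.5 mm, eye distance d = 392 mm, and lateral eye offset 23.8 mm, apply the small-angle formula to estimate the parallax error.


error = h * offset / d
= 9.5 * 23.8 / 392
= 0.5768

0.5768


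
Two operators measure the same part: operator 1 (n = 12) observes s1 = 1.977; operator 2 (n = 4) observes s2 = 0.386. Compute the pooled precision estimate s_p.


s_p = sqrt(((n1-1)*s1^2 + (n2-1)*s2^2) / (n1+n2-2))
numerator = (12-1)*1.977^2 + (4-1)*0.386^2 = 42.993819 + 0.446988 = 43.440807
denominator = 12 + 4 - 2 = 14
s_p^2 = 43.440807 / 14 = 3.1029148
s_p = sqrt(3.1029148) = 1.7615

1.7615


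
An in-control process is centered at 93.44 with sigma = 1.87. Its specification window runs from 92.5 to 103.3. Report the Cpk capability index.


Cpu = (USL - mean) / (3*sigma) = (103.3 - 93.44) / (3*1.87) = 1.7576
Cpl = (mean - LSL) / (3*sigma) = (93.44 - 92.5) / (3*1.87) = 0.1676
Cpk = min(Cpu, Cpl) = 0.1676

0.1676


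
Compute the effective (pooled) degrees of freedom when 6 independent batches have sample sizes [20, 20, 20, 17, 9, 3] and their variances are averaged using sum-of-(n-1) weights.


nu = sum_i (n_i - 1)
nu = ((20 - 1) + (20 - 1) + (20 - 1) + (17 - 1) + (9 - 1) + (3 - 1))
nu = 19 + 19 + 19 + 16 + 8 + 2
nu = 83

83


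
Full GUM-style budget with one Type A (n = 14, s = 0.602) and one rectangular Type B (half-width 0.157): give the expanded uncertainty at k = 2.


u_A = s / sqrt(n) = 0.602 / sqrt(14) = 0.16089127
u_B = half_width / sqrt(3) = 0.157 / sqrt(3) = 0.090643992
uc = sqrt(u_A^2 + u_B^2) = sqrt(0.16089127^2 + 0.090643992^2) = 0.18466817
U = k * uc = 2 * 0.18466817
U = 0.3693

0.3693


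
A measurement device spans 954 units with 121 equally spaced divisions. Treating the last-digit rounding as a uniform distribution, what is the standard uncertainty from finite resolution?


resolution = range / divisions
resolution = 954 / 121 = 7.8842975
u_res = resolution / (2*sqrt(3))
u_res = 7.8842975 / 3.4641016
u_res = 2.2760

2.2760


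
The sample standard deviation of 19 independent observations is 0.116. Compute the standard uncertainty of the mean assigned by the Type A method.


u_A = s / sqrt(n)
u_A = 0.116 / sqrt(19)
u_A = 0.116 / 4.3588989
u_A = 0.0266

0.0266


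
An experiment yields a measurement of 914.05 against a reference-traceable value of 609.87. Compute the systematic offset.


Systematic error = measured - true
= 914.05 - 609.87
= 304.1800

304.1800


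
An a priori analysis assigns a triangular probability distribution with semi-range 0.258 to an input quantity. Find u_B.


u_B = half_width / sqrt(6)
u_B = 0.258 / 2.4494897
u_B = 0.1053

0.1053


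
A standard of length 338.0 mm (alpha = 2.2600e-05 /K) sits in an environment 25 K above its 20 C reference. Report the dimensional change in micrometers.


dL = L * alpha * dT
= 338.0 * 2.2600e-05 * 25
= 0.1909700 mm
dL_um = 0.1909700 * 1000 = 190.9700 um

190.9700


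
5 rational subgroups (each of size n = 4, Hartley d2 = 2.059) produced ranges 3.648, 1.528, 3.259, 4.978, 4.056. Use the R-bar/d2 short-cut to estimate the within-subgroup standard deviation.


R_bar = (3.648 + 1.528 + 3.259 + 4.978 + 4.056) / 5
R_bar = 17.469 / 5 = 3.4938
sigma_hat = R_bar / d2 = 3.4938 / 2.059 = 1.6968

1.6968


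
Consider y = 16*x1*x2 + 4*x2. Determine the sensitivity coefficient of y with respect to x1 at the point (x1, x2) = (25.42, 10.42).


y = 16*x1*x2 + 4*x2
dy/dx1 = 16*x2
Evaluate at x2 = 10.42: c1 = 16 * 10.42
c1 = 166.7200

166.7200


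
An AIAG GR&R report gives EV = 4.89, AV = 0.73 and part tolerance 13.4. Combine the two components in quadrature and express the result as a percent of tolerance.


GRR = sqrt(EV^2 + AV^2) = sqrt(4.89^2 + 0.73^2) = 4.9441885
%GRR = GRR / tol * 100 = 4.9441885 / 13.4 * 100
%GRR = 36.8969

36.8969


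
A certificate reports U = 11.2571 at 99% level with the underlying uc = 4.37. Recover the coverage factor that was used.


k = U / uc
k = 11.2571 / 4.37
k = 2.576

2.576


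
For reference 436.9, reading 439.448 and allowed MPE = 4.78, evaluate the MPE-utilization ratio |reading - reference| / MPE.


e = indication - reference = 439.448 - 436.9 = 2.5480
|e| = 2.5480
ratio = |e| / MPE = 2.5480 / 4.78
ratio = 0.5331

0.5331


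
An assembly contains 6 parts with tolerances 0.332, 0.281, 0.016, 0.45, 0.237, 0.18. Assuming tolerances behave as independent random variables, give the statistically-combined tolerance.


RSS = sqrt(0.332^2 + 0.281^2 + 0.016^2 + 0.45^2 + 0.237^2 + 0.18^2)
= sqrt(0.48051)
= 0.6932

0.6932


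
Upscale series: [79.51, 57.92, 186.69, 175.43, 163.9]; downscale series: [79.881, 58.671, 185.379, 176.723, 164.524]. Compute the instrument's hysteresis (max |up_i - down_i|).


|79.51 - 79.881| = 0.3710
|57.92 - 58.671| = 0.7510
|186.69 - 185.379| = 1.3110
|175.43 - 176.723| = 1.2930
|163.9 - 164.524| = 0.6240
hysteresis = max(diffs) = 1.3110

1.3110


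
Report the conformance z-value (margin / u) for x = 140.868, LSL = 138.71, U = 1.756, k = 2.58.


u = U / k = 1.756 / 2.58 = 0.68062016
margin = |LSL - x| = |138.71 - 140.868| = 2.158
z = margin / u = 2.158 / 0.68062016
z = 3.1706

3.1706


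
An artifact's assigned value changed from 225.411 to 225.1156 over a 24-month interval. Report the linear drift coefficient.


rate = (v2 - v1) / months
= (225.1156 - 225.411) / 24
= -0.2954 / 24
= -0.0123

-0.0123


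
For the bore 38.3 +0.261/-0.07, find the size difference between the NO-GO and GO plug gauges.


GO = nominal - lower_tol (smallest hole = maximum material condition)
GO = 38.3 - 0.07 = 38.23
NO-GO = nominal + upper_tol (largest hole = least material condition)
NO-GO = 38.3 + 0.261 = 38.561
spread = NO-GO - GO = 38.561 - 38.23 = 0.3310

0.3310


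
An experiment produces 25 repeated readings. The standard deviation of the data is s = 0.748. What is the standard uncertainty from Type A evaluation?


u_A = s / sqrt(n)
u_A = 0.748 / sqrt(25)
u_A = 0.748 / 5
u_A = 0.1496

0.1496


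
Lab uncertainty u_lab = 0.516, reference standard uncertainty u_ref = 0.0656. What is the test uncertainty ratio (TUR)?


TUR = u_lab / u_ref
= 0.516 / 0.0656
= 7.8659

7.8659


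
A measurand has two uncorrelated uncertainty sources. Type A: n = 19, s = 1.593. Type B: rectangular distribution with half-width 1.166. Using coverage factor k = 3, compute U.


u_A = s / sqrt(n) = 1.593 / sqrt(19) = 0.36545926
u_B = half_width / sqrt(3) = 1.166 / sqrt(3) = 0.67319041
uc = sqrt(u_A^2 + u_B^2) = sqrt(0.36545926^2 + 0.67319041^2) = 0.76599334
U = k * uc = 3 * 0.76599334
U = 2.2980

2.2980


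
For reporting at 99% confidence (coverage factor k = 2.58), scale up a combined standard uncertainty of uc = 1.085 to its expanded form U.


U = k * uc
U = 2.58 * 1.085
U = 2.7993

2.7993


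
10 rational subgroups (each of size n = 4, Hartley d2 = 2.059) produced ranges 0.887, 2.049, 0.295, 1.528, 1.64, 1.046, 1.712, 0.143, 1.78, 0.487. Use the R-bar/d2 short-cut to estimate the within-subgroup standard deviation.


R_bar = (0.887 + 2.049 + 0.295 + 1.528 + 1.64 + 1.046 + 1.712 + 0.143 + 1.78 + 0.487) / 10
R_bar = 11.567 / 10 = 1.1567
sigma_hat = R_bar / d2 = 1.1567 / 2.059 = 0.5618

0.5618


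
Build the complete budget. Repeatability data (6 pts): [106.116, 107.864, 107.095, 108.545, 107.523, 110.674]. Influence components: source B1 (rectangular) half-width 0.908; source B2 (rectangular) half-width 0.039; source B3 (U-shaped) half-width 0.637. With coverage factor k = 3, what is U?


mean = (106.116 + 107.864 + 107.095 + 108.545 + 107.523 + 110.674) / 6 = 107.9695
s = sqrt(sum((x - mean)^2)/(n-1)) = 1.5528184
u_A = s / sqrt(n) = 1.5528184 / sqrt(6) = 0.63393546
u_B1 = 0.908 / sqrt(3) = 0.52423404
u_B2 = 0.039 / sqrt(3) = 0.02251666
u_B3 = 0.637 / sqrt(2) = 0.45042702
uc = sqrt(0.63393546^2 + 0.52423404^2 + 0.02251666^2 + 0.45042702^2) = 0.93812952
U = k * uc = 3 * 0.93812952
U = 2.8144

2.8144


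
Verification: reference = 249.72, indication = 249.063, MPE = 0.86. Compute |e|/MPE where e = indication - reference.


e = indication - reference = 249.063 - 249.72 = -0.6570
|e| = 0.6570
ratio = |e| / MPE = 0.6570 / 0.86
ratio = 0.7640

0.7640


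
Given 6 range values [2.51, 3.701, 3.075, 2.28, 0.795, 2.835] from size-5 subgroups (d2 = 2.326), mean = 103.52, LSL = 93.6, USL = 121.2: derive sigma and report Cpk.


R_bar = (2.51 + 3.701 + 3.075 + 2.28 + 0.795 + 2.835) / 6 = 2.5326667
sigma = R_bar / d2 = 2.5326667 / 2.326 = 1.0888507
Cp = (USL - LSL)/(6*sigma) = (121.2 - 93.6)/(6*1.0888507) = 4.2246
Cpu = (121.2 - 103.52)/(3*1.0888507) = 5.4124
Cpl = (103.52 - 93.6)/(3*1.0888507) = 3.0368
Cpk = min(Cpu, Cpl) = 3.0368

3.0368


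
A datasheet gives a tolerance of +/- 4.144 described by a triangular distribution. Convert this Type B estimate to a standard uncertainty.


u_B = half_width / sqrt(6)
u_B = 4.144 / 2.4494897
u_B = 1.6918

1.6918


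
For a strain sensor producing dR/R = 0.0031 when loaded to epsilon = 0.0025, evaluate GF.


GF = (dR/R) / epsilon
= 0.0031 / 0.0025
= 1.2400

1.2400


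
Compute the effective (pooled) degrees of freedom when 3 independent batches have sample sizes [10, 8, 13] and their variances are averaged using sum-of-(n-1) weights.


nu = sum_i (n_i - 1)
nu = ((10 - 1) + (8 - 1) + (13 - 1))
nu = 9 + 7 + 12
nu = 28

28


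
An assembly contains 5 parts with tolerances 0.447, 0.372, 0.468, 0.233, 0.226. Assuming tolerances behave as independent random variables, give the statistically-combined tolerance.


RSS = sqrt(0.447^2 + 0.372^2 + 0.468^2 + 0.233^2 + 0.226^2)
= sqrt(0.662582)
= 0.8140

0.8140


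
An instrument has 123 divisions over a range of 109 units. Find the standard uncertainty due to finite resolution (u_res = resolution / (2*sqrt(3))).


resolution = range / divisions
resolution = 109 / 123 = 0.88617886
u_res = resolution / (2*sqrt(3))
u_res = 0.88617886 / 3.4641016
u_res = 0.2558

0.2558


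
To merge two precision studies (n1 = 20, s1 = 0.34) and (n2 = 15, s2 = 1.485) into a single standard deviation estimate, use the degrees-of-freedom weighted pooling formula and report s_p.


s_p = sqrt(((n1-1)*s1^2 + (n2-1)*s2^2) / (n1+n2-2))
numerator = (20-1)*0.34^2 + (15-1)*1.485^2 = 2.1964 + 30.87315 = 33.06955
denominator = 20 + 15 - 2 = 33
s_p^2 = 33.06955 / 33 = 1.0021076
s_p = sqrt(1.0021076) = 1.0011

1.0011


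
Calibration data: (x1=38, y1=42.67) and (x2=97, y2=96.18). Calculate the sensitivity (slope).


slope = (y2 - y1) / (x2 - x1)
= (96.18 - 42.67) / (97 - 38)
= 53.5100 / 59
= 0.9069

0.9069


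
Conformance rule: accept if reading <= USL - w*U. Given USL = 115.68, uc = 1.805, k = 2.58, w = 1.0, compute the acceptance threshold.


U = k * uc = 2.58 * 1.805 = 4.6569
guard band g = w * U = 1.0 * 4.6569 = 4.6569
AL = USL - g = 115.68 - 4.6569
AL = 111.0231

111.0231


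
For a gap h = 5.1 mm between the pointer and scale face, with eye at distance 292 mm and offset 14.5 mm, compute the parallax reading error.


error = h * offset / d
= 5.1 * 14.5 / 292
= 0.2533

0.2533


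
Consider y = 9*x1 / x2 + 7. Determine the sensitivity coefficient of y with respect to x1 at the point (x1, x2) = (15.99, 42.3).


y = 9*x1 / x2 + 7
dy/dx1 = 9/x2
Evaluate at x2 = 42.3: c1 = 9 / 42.3
c1 = 0.2128

0.2128


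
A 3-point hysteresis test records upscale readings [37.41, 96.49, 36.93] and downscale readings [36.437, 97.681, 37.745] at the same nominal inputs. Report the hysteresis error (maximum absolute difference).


|37.41 - 36.437| = 0.9730
|96.49 - 97.681| = 1.1910
|36.93 - 37.745| = 0.8150
hysteresis = max(diffs) = 1.1910

1.1910


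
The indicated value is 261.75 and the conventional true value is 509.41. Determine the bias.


Systematic error = measured - true
= 261.75 - 509.41
= -247.6600

-247.6600


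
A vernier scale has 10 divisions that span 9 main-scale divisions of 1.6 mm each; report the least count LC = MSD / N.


LC = MSD / n_div
= 1.6 / 10
= 0.1600

0.1600


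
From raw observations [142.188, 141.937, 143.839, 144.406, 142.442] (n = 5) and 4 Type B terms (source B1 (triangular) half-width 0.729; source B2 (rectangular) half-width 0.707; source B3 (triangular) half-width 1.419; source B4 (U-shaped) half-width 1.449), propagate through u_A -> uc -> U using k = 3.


mean = (142.188 + 141.937 + 143.839 + 144.406 + 142.442) / 5 = 142.9624
s = sqrt(sum((x - mean)^2)/(n-1)) = 1.092516
u_A = s / sqrt(n) = 1.092516 / sqrt(5) = 0.48858801
u_B1 = 0.729 / sqrt(6) = 0.297613
u_B2 = 0.707 / sqrt(3) = 0.40818664
u_B3 = 1.419 / sqrt(6) = 0.57930432
u_B4 = 1.449 / sqrt(2) = 1.0245977
uc = sqrt(0.48858801^2 + 0.297613^2 + 0.40818664^2 + 0.57930432^2 + 1.0245977^2) = 1.3708764
U = k * uc = 3 * 1.3708764
U = 4.1126

4.1126


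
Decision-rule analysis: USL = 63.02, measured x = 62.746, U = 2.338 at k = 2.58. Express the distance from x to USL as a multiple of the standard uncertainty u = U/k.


u = U / k = 2.338 / 2.58 = 0.90620155
margin = |USL - x| = |63.02 - 62.746| = 0.274
z = margin / u = 0.274 / 0.90620155
z = 0.3024

0.3024


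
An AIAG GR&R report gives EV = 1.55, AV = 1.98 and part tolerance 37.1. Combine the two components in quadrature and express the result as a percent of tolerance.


GRR = sqrt(EV^2 + AV^2) = sqrt(1.55^2 + 1.98^2) = 2.5145377
%GRR = GRR / tol * 100 = 2.5145377 / 37.1 * 100
%GRR = 6.7777

6.7777


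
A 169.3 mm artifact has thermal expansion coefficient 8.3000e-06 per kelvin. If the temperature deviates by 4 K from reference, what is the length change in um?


dL = L * alpha * dT
= 169.3 * 8.3000e-06 * 4
= 0.0056208 mm
dL_um = 0.0056208 * 1000 = 5.6208 um

5.6208


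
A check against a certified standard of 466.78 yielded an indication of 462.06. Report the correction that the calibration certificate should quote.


Correction = standard - reading
= 466.78 - 462.06
= 4.7200

4.7200


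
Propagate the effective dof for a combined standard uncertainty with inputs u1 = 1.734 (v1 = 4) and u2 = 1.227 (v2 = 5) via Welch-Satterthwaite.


uc = sqrt(u1^2 + u2^2) = sqrt(1.734^2 + 1.227^2) = 2.124214
v_eff = uc^4 / (u1^4/v1 + u2^4/v2)
= 2.124214^4 / (1.734^4/4 + 1.227^4/5)
= 20.360717 / 2.7134689
v_eff = 7.5036

7.5036


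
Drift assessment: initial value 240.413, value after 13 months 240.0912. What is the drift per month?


rate = (v2 - v1) / months
= (240.0912 - 240.413) / 13
= -0.3218 / 13
= -0.0248

-0.0248


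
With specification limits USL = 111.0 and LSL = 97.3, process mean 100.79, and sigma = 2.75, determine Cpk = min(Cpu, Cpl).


Cpu = (USL - mean) / (3*sigma) = (111.0 - 100.79) / (3*2.75) = 1.2376
Cpl = (mean - LSL) / (3*sigma) = (100.79 - 97.3) / (3*2.75) = 0.4230
Cpk = min(Cpu, Cpl) = 0.4230

0.4230


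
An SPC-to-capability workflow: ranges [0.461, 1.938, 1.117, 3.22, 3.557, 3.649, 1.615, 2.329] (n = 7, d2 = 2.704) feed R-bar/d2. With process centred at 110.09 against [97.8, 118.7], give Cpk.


R_bar = (0.461 + 1.938 + 1.117 + 3.22 + 3.557 + 3.649 + 1.615 + 2.329) / 8 = 2.23575
sigma = R_bar / d2 = 2.23575 / 2.704 = 0.82683062
Cp = (USL - LSL)/(6*sigma) = (118.7 - 97.8)/(6*0.82683062) = 4.2129
Cpu = (118.7 - 110.09)/(3*0.82683062) = 3.4711
Cpl = (110.09 - 97.8)/(3*0.82683062) = 4.9547
Cpk = min(Cpu, Cpl) = 3.4711

3.4711


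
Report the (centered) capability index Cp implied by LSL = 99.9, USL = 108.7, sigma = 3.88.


Cp = (USL - LSL) / (6 * sigma)
= (108.7 - 99.9) / (6 * 3.88)
= 8.8000 / 23.2800
= 0.3780

0.3780


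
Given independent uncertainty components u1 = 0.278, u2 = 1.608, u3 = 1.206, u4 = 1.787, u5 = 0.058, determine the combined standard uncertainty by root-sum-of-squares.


uc = sqrt(0.278^2 + 1.608^2 + 1.206^2 + 1.787^2 + 0.058^2)
uc = sqrt(7.314117)
uc = 2.7045

2.7045


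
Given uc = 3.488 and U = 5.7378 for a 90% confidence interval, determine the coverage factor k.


k = U / uc
k = 5.7378 / 3.488
k = 1.645

1.645


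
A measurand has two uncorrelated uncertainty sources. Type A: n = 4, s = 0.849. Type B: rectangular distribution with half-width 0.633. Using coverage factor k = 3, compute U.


u_A = s / sqrt(n) = 0.849 / sqrt(4) = 0.4245
u_B = half_width / sqrt(3) = 0.633 / sqrt(3) = 0.36546272
uc = sqrt(u_A^2 + u_B^2) = sqrt(0.4245^2 + 0.36546272^2) = 0.56014574
U = k * uc = 3 * 0.56014574
U = 1.6804

1.6804
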